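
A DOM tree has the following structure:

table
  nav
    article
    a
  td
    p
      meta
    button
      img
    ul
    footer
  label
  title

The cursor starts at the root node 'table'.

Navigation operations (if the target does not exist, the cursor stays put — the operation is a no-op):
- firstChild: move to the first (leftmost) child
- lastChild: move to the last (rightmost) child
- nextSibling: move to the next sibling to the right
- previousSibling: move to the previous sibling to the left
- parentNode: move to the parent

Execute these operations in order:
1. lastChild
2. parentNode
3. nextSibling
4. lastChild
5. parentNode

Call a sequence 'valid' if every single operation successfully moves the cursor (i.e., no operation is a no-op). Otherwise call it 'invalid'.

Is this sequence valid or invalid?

After 1 (lastChild): title
After 2 (parentNode): table
After 3 (nextSibling): table (no-op, stayed)
After 4 (lastChild): title
After 5 (parentNode): table

Answer: invalid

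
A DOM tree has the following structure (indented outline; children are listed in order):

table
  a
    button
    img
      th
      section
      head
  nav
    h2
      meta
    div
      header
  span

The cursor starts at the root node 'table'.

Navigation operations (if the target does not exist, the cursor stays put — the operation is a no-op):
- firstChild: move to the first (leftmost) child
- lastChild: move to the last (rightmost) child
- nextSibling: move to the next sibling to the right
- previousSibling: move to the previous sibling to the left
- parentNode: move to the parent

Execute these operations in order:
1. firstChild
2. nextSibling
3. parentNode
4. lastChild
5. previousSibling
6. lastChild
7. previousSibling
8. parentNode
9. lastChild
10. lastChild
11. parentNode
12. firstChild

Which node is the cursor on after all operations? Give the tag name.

After 1 (firstChild): a
After 2 (nextSibling): nav
After 3 (parentNode): table
After 4 (lastChild): span
After 5 (previousSibling): nav
After 6 (lastChild): div
After 7 (previousSibling): h2
After 8 (parentNode): nav
After 9 (lastChild): div
After 10 (lastChild): header
After 11 (parentNode): div
After 12 (firstChild): header

Answer: header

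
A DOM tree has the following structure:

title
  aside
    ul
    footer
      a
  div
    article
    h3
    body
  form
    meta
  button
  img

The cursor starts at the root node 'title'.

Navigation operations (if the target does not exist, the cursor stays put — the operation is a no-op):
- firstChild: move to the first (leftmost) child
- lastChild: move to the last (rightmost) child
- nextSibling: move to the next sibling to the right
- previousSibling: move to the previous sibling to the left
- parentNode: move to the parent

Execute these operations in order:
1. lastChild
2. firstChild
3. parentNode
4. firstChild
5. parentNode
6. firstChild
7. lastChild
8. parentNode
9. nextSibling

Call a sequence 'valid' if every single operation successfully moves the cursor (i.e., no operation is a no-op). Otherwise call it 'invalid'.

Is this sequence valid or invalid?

After 1 (lastChild): img
After 2 (firstChild): img (no-op, stayed)
After 3 (parentNode): title
After 4 (firstChild): aside
After 5 (parentNode): title
After 6 (firstChild): aside
After 7 (lastChild): footer
After 8 (parentNode): aside
After 9 (nextSibling): div

Answer: invalid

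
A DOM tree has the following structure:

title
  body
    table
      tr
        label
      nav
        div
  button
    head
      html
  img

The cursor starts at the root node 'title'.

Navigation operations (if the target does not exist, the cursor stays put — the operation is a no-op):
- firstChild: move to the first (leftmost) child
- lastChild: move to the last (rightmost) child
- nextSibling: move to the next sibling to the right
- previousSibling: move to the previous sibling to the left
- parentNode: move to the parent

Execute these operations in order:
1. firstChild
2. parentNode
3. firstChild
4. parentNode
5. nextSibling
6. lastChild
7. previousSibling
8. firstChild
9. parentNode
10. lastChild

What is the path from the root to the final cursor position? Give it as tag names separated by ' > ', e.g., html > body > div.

Answer: title > button > head

Derivation:
After 1 (firstChild): body
After 2 (parentNode): title
After 3 (firstChild): body
After 4 (parentNode): title
After 5 (nextSibling): title (no-op, stayed)
After 6 (lastChild): img
After 7 (previousSibling): button
After 8 (firstChild): head
After 9 (parentNode): button
After 10 (lastChild): head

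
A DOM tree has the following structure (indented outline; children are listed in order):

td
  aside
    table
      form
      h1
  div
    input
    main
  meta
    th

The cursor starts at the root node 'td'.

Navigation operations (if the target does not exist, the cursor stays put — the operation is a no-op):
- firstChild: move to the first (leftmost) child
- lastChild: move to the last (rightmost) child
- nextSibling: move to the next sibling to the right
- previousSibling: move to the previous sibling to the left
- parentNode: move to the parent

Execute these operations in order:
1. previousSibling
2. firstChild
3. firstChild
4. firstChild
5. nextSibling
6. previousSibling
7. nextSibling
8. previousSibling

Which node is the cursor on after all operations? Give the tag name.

Answer: form

Derivation:
After 1 (previousSibling): td (no-op, stayed)
After 2 (firstChild): aside
After 3 (firstChild): table
After 4 (firstChild): form
After 5 (nextSibling): h1
After 6 (previousSibling): form
After 7 (nextSibling): h1
After 8 (previousSibling): form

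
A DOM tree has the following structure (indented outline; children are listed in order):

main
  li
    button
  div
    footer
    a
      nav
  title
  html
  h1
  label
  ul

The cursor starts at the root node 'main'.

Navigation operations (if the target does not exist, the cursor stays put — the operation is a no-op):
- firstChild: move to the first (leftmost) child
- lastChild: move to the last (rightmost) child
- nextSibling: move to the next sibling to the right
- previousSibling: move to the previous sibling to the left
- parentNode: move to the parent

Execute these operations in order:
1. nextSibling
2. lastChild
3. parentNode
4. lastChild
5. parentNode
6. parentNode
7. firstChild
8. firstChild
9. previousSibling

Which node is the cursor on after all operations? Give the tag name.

Answer: button

Derivation:
After 1 (nextSibling): main (no-op, stayed)
After 2 (lastChild): ul
After 3 (parentNode): main
After 4 (lastChild): ul
After 5 (parentNode): main
After 6 (parentNode): main (no-op, stayed)
After 7 (firstChild): li
After 8 (firstChild): button
After 9 (previousSibling): button (no-op, stayed)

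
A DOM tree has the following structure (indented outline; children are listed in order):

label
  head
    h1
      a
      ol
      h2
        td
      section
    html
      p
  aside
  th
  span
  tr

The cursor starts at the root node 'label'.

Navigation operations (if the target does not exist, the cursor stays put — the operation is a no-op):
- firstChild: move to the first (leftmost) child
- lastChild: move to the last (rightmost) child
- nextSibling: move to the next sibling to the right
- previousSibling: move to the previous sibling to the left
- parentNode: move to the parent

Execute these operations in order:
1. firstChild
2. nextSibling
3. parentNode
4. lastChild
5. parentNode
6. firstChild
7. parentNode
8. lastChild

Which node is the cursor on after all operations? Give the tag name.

Answer: tr

Derivation:
After 1 (firstChild): head
After 2 (nextSibling): aside
After 3 (parentNode): label
After 4 (lastChild): tr
After 5 (parentNode): label
After 6 (firstChild): head
After 7 (parentNode): label
After 8 (lastChild): tr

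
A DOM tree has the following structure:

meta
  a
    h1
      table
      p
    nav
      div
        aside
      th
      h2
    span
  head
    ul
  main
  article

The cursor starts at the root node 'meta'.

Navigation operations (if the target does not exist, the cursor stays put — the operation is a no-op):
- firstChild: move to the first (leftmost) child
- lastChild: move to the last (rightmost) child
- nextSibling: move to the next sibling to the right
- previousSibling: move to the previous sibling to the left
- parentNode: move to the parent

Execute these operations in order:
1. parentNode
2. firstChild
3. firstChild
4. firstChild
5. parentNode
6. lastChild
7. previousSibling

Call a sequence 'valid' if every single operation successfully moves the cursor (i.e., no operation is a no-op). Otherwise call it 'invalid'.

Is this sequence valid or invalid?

Answer: invalid

Derivation:
After 1 (parentNode): meta (no-op, stayed)
After 2 (firstChild): a
After 3 (firstChild): h1
After 4 (firstChild): table
After 5 (parentNode): h1
After 6 (lastChild): p
After 7 (previousSibling): table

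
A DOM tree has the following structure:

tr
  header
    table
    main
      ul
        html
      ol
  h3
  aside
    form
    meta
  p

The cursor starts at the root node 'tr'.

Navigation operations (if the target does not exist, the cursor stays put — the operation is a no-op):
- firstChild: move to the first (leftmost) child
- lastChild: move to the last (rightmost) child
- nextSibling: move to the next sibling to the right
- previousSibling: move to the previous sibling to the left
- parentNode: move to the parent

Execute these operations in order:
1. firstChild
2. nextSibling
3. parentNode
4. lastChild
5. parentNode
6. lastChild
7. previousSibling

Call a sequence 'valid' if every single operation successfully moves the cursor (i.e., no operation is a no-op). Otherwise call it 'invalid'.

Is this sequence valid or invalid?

After 1 (firstChild): header
After 2 (nextSibling): h3
After 3 (parentNode): tr
After 4 (lastChild): p
After 5 (parentNode): tr
After 6 (lastChild): p
After 7 (previousSibling): aside

Answer: valid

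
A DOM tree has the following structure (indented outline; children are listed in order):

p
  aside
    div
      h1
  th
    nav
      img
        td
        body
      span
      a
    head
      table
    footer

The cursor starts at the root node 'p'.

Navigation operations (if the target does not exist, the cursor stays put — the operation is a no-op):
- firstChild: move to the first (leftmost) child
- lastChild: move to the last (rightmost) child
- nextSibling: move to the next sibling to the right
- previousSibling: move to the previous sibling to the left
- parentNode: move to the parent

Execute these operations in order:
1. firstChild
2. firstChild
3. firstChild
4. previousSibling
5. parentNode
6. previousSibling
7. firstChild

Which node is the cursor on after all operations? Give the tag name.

Answer: h1

Derivation:
After 1 (firstChild): aside
After 2 (firstChild): div
After 3 (firstChild): h1
After 4 (previousSibling): h1 (no-op, stayed)
After 5 (parentNode): div
After 6 (previousSibling): div (no-op, stayed)
After 7 (firstChild): h1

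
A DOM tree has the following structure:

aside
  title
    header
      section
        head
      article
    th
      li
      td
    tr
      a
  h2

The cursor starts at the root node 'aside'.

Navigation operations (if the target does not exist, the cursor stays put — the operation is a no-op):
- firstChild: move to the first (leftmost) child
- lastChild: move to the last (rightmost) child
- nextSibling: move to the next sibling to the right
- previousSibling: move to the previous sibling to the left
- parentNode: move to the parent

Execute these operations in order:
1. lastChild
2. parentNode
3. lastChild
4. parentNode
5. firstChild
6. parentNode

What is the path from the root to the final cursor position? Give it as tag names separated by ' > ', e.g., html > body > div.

Answer: aside

Derivation:
After 1 (lastChild): h2
After 2 (parentNode): aside
After 3 (lastChild): h2
After 4 (parentNode): aside
After 5 (firstChild): title
After 6 (parentNode): aside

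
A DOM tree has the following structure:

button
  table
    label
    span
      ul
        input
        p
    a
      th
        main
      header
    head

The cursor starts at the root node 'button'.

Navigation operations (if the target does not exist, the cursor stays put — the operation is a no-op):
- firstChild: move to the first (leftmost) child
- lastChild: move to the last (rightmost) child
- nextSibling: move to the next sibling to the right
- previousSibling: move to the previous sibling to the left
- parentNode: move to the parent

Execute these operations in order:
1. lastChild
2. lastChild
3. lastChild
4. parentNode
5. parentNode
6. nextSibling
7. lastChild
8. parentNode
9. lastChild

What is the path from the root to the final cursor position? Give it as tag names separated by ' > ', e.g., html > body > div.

Answer: button > table

Derivation:
After 1 (lastChild): table
After 2 (lastChild): head
After 3 (lastChild): head (no-op, stayed)
After 4 (parentNode): table
After 5 (parentNode): button
After 6 (nextSibling): button (no-op, stayed)
After 7 (lastChild): table
After 8 (parentNode): button
After 9 (lastChild): table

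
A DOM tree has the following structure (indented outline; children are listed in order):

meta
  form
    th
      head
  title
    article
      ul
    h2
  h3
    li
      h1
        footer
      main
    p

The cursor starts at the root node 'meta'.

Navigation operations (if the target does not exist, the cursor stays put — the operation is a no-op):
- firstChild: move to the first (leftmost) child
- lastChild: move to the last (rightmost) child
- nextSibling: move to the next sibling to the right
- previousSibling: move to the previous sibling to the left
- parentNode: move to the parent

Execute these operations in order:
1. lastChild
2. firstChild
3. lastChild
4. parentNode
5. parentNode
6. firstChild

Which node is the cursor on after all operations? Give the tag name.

After 1 (lastChild): h3
After 2 (firstChild): li
After 3 (lastChild): main
After 4 (parentNode): li
After 5 (parentNode): h3
After 6 (firstChild): li

Answer: li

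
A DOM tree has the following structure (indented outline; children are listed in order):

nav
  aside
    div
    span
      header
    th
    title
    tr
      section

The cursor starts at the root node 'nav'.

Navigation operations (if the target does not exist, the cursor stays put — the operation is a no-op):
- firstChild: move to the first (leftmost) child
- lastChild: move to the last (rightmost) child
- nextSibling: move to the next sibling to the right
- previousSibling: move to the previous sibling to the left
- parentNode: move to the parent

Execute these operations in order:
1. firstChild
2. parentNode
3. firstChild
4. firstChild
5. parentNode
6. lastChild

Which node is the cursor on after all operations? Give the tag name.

Answer: tr

Derivation:
After 1 (firstChild): aside
After 2 (parentNode): nav
After 3 (firstChild): aside
After 4 (firstChild): div
After 5 (parentNode): aside
After 6 (lastChild): tr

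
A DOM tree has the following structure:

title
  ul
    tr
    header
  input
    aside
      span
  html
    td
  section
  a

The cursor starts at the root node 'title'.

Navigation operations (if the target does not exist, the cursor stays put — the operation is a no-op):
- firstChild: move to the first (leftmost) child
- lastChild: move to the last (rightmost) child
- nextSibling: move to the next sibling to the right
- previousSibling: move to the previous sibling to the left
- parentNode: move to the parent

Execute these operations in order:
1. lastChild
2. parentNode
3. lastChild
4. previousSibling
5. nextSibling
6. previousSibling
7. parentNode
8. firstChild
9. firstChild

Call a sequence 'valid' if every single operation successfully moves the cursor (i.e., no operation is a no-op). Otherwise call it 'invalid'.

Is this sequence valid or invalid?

After 1 (lastChild): a
After 2 (parentNode): title
After 3 (lastChild): a
After 4 (previousSibling): section
After 5 (nextSibling): a
After 6 (previousSibling): section
After 7 (parentNode): title
After 8 (firstChild): ul
After 9 (firstChild): tr

Answer: valid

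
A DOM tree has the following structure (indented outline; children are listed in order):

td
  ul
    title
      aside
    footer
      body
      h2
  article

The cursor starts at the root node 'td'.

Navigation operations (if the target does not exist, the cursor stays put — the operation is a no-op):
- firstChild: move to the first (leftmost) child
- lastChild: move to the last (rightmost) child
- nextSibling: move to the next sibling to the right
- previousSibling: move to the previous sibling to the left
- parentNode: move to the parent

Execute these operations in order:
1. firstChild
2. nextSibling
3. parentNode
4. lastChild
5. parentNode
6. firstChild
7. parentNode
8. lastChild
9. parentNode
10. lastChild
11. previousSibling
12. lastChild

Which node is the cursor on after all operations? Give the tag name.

Answer: footer

Derivation:
After 1 (firstChild): ul
After 2 (nextSibling): article
After 3 (parentNode): td
After 4 (lastChild): article
After 5 (parentNode): td
After 6 (firstChild): ul
After 7 (parentNode): td
After 8 (lastChild): article
After 9 (parentNode): td
After 10 (lastChild): article
After 11 (previousSibling): ul
After 12 (lastChild): footer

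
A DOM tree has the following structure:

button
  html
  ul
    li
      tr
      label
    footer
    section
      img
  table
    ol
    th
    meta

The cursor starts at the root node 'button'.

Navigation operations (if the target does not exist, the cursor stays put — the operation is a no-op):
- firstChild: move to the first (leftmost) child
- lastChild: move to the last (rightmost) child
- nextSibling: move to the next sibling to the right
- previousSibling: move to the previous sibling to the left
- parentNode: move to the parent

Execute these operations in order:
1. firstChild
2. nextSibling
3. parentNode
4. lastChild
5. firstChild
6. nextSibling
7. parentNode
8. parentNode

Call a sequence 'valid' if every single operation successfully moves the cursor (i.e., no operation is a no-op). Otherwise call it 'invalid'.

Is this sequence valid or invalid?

Answer: valid

Derivation:
After 1 (firstChild): html
After 2 (nextSibling): ul
After 3 (parentNode): button
After 4 (lastChild): table
After 5 (firstChild): ol
After 6 (nextSibling): th
After 7 (parentNode): table
After 8 (parentNode): button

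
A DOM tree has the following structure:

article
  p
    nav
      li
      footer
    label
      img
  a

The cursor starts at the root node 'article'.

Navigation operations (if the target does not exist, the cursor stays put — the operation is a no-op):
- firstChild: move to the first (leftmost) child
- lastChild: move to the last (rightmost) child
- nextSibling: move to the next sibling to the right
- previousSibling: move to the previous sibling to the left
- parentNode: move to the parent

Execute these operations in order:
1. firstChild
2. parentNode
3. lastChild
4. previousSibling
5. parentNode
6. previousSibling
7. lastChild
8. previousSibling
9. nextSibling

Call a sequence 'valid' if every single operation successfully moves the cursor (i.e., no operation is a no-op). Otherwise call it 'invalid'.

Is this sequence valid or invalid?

Answer: invalid

Derivation:
After 1 (firstChild): p
After 2 (parentNode): article
After 3 (lastChild): a
After 4 (previousSibling): p
After 5 (parentNode): article
After 6 (previousSibling): article (no-op, stayed)
After 7 (lastChild): a
After 8 (previousSibling): p
After 9 (nextSibling): a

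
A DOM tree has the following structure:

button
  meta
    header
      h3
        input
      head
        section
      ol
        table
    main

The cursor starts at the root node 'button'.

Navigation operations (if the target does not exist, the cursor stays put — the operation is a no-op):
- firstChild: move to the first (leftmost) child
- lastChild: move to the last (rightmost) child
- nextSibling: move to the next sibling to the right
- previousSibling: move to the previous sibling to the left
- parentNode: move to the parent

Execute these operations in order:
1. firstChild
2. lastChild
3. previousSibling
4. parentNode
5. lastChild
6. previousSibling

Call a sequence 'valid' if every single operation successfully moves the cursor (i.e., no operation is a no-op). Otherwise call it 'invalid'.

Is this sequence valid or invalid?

After 1 (firstChild): meta
After 2 (lastChild): main
After 3 (previousSibling): header
After 4 (parentNode): meta
After 5 (lastChild): main
After 6 (previousSibling): header

Answer: valid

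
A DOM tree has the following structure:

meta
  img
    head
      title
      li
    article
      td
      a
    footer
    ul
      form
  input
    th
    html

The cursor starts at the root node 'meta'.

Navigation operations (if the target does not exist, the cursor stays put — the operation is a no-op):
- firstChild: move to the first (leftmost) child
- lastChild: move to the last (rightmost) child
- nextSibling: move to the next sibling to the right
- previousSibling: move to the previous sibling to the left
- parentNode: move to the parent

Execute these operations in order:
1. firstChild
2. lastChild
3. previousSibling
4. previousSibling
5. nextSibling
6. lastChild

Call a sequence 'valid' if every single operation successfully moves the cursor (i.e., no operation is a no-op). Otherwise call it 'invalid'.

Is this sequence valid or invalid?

Answer: invalid

Derivation:
After 1 (firstChild): img
After 2 (lastChild): ul
After 3 (previousSibling): footer
After 4 (previousSibling): article
After 5 (nextSibling): footer
After 6 (lastChild): footer (no-op, stayed)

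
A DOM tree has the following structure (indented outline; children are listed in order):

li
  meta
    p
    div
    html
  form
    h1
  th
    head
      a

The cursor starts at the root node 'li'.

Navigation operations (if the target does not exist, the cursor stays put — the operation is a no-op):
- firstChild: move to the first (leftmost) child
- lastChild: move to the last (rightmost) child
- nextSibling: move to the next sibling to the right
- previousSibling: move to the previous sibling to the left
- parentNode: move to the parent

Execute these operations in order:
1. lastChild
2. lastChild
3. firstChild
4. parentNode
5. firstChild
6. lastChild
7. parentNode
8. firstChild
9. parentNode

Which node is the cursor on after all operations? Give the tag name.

After 1 (lastChild): th
After 2 (lastChild): head
After 3 (firstChild): a
After 4 (parentNode): head
After 5 (firstChild): a
After 6 (lastChild): a (no-op, stayed)
After 7 (parentNode): head
After 8 (firstChild): a
After 9 (parentNode): head

Answer: head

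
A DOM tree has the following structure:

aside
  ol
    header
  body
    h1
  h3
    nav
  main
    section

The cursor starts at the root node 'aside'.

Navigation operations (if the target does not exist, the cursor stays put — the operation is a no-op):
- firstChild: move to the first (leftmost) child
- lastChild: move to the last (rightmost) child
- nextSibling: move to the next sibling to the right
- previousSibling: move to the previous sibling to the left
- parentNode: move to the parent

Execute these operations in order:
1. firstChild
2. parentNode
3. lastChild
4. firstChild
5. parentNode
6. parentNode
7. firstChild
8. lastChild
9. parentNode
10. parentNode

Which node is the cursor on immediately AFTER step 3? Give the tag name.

After 1 (firstChild): ol
After 2 (parentNode): aside
After 3 (lastChild): main

Answer: main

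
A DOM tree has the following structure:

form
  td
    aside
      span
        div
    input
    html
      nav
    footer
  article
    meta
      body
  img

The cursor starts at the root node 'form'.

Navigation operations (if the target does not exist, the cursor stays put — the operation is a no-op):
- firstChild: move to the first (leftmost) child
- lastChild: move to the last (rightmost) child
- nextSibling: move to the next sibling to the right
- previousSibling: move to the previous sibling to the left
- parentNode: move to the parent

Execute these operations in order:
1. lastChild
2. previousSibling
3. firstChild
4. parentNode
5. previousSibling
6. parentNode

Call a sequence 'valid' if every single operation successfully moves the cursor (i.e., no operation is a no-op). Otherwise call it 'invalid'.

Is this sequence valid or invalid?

After 1 (lastChild): img
After 2 (previousSibling): article
After 3 (firstChild): meta
After 4 (parentNode): article
After 5 (previousSibling): td
After 6 (parentNode): form

Answer: valid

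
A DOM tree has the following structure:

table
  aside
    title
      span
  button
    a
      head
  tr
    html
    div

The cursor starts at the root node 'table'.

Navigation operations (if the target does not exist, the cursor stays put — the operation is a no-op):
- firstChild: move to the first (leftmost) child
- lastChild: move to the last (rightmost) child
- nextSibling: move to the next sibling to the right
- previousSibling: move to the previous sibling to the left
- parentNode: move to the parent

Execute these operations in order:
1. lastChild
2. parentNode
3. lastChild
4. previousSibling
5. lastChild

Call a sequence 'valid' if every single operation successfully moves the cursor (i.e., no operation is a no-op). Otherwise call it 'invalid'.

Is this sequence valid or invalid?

After 1 (lastChild): tr
After 2 (parentNode): table
After 3 (lastChild): tr
After 4 (previousSibling): button
After 5 (lastChild): a

Answer: valid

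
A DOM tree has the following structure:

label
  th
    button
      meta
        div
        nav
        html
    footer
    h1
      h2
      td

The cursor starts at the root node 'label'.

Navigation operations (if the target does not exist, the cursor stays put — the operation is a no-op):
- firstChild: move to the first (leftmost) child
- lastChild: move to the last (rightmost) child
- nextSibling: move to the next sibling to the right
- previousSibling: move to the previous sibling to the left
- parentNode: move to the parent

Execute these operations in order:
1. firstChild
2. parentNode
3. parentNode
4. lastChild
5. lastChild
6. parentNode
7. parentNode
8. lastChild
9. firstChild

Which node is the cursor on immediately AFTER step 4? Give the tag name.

Answer: th

Derivation:
After 1 (firstChild): th
After 2 (parentNode): label
After 3 (parentNode): label (no-op, stayed)
After 4 (lastChild): th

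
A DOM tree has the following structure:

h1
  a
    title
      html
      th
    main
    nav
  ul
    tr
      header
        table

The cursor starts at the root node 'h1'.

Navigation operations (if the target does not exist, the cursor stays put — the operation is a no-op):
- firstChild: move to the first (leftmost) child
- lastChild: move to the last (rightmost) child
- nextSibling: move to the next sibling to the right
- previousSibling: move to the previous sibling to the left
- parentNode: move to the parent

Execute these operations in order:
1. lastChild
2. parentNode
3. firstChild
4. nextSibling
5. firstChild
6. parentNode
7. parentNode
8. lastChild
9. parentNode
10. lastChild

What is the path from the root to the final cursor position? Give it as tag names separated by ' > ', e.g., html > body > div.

Answer: h1 > ul

Derivation:
After 1 (lastChild): ul
After 2 (parentNode): h1
After 3 (firstChild): a
After 4 (nextSibling): ul
After 5 (firstChild): tr
After 6 (parentNode): ul
After 7 (parentNode): h1
After 8 (lastChild): ul
After 9 (parentNode): h1
After 10 (lastChild): ul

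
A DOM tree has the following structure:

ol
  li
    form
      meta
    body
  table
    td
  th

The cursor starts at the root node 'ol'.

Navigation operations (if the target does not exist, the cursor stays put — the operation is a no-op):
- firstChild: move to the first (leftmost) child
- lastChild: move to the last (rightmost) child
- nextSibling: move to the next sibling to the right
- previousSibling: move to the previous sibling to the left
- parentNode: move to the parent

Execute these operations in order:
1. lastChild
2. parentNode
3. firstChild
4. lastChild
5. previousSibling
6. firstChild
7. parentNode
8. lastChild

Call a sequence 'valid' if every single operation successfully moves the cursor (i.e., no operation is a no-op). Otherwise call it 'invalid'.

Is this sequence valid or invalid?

Answer: valid

Derivation:
After 1 (lastChild): th
After 2 (parentNode): ol
After 3 (firstChild): li
After 4 (lastChild): body
After 5 (previousSibling): form
After 6 (firstChild): meta
After 7 (parentNode): form
After 8 (lastChild): meta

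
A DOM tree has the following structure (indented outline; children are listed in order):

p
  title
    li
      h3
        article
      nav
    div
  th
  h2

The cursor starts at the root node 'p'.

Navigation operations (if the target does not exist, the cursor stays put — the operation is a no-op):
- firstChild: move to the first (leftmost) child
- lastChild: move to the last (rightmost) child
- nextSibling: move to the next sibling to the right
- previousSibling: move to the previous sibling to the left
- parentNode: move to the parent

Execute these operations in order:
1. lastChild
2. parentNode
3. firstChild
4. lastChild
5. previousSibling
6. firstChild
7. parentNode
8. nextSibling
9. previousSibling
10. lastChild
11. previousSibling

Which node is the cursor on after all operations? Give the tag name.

Answer: h3

Derivation:
After 1 (lastChild): h2
After 2 (parentNode): p
After 3 (firstChild): title
After 4 (lastChild): div
After 5 (previousSibling): li
After 6 (firstChild): h3
After 7 (parentNode): li
After 8 (nextSibling): div
After 9 (previousSibling): li
After 10 (lastChild): nav
After 11 (previousSibling): h3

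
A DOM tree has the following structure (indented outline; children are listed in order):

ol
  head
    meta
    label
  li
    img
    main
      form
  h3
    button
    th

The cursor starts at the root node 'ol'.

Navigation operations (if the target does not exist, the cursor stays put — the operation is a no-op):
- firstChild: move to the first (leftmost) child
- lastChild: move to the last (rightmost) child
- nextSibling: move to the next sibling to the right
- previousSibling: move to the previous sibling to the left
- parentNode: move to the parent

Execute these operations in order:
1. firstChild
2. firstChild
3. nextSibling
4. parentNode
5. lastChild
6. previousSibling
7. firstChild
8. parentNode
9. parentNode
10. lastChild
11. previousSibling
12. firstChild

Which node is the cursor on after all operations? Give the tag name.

Answer: img

Derivation:
After 1 (firstChild): head
After 2 (firstChild): meta
After 3 (nextSibling): label
After 4 (parentNode): head
After 5 (lastChild): label
After 6 (previousSibling): meta
After 7 (firstChild): meta (no-op, stayed)
After 8 (parentNode): head
After 9 (parentNode): ol
After 10 (lastChild): h3
After 11 (previousSibling): li
After 12 (firstChild): img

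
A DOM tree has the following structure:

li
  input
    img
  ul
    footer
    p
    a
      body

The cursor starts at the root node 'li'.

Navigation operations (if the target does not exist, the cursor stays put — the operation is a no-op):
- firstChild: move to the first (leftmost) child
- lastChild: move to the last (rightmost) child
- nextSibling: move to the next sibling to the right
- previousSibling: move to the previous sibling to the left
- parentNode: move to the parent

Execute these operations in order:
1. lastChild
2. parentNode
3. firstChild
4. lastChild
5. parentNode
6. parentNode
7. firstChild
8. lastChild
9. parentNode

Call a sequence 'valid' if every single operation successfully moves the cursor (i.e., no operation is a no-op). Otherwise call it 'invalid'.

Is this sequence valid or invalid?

After 1 (lastChild): ul
After 2 (parentNode): li
After 3 (firstChild): input
After 4 (lastChild): img
After 5 (parentNode): input
After 6 (parentNode): li
After 7 (firstChild): input
After 8 (lastChild): img
After 9 (parentNode): input

Answer: valid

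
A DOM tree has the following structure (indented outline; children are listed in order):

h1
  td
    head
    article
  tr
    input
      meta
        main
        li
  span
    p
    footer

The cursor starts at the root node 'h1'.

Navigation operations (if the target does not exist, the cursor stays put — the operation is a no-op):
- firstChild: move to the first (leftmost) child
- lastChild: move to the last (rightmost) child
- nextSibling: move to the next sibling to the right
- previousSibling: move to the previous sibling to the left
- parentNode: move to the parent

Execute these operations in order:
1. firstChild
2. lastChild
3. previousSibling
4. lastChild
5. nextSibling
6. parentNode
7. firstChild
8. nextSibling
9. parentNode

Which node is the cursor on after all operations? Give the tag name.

After 1 (firstChild): td
After 2 (lastChild): article
After 3 (previousSibling): head
After 4 (lastChild): head (no-op, stayed)
After 5 (nextSibling): article
After 6 (parentNode): td
After 7 (firstChild): head
After 8 (nextSibling): article
After 9 (parentNode): td

Answer: td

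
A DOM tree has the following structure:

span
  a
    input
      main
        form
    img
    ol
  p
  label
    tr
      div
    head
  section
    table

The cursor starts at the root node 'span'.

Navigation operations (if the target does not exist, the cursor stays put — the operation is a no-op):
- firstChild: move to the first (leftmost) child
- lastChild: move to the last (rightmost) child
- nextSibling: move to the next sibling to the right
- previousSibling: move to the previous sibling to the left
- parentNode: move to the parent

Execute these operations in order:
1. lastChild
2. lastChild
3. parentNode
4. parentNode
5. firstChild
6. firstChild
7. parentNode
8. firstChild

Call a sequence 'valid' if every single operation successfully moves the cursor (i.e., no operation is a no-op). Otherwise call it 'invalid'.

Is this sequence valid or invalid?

After 1 (lastChild): section
After 2 (lastChild): table
After 3 (parentNode): section
After 4 (parentNode): span
After 5 (firstChild): a
After 6 (firstChild): input
After 7 (parentNode): a
After 8 (firstChild): input

Answer: valid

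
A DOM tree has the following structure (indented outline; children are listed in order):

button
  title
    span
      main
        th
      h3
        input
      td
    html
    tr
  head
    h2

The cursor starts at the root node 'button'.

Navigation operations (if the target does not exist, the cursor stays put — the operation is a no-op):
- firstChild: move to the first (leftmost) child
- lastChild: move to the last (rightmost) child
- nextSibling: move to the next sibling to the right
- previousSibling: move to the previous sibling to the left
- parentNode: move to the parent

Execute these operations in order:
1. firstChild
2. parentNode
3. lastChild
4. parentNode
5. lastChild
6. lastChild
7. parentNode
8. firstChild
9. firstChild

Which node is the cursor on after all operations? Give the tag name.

After 1 (firstChild): title
After 2 (parentNode): button
After 3 (lastChild): head
After 4 (parentNode): button
After 5 (lastChild): head
After 6 (lastChild): h2
After 7 (parentNode): head
After 8 (firstChild): h2
After 9 (firstChild): h2 (no-op, stayed)

Answer: h2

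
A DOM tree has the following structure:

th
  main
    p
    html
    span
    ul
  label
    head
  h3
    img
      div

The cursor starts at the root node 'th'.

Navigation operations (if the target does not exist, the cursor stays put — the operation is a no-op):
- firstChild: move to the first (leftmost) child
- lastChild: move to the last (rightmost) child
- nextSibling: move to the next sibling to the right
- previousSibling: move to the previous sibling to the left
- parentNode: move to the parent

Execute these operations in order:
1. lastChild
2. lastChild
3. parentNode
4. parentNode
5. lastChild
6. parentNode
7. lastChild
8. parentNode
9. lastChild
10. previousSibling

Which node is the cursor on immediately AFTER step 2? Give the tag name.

Answer: img

Derivation:
After 1 (lastChild): h3
After 2 (lastChild): img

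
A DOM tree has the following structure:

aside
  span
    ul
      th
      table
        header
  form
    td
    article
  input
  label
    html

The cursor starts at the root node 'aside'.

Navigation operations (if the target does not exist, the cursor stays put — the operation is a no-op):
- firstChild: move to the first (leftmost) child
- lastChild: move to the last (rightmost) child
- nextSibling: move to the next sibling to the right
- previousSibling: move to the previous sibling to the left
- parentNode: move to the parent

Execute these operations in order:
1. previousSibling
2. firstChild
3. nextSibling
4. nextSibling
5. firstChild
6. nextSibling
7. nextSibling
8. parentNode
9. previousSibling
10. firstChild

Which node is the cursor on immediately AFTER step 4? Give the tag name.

Answer: input

Derivation:
After 1 (previousSibling): aside (no-op, stayed)
After 2 (firstChild): span
After 3 (nextSibling): form
After 4 (nextSibling): input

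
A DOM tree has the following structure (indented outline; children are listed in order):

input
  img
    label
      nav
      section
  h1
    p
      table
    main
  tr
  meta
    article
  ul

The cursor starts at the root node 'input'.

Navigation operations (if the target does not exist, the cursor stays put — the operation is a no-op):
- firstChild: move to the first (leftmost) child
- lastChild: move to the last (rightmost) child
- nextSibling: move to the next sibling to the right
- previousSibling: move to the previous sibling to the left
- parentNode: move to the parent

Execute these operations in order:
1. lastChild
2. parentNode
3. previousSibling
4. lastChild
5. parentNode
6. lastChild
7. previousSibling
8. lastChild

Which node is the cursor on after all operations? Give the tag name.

After 1 (lastChild): ul
After 2 (parentNode): input
After 3 (previousSibling): input (no-op, stayed)
After 4 (lastChild): ul
After 5 (parentNode): input
After 6 (lastChild): ul
After 7 (previousSibling): meta
After 8 (lastChild): article

Answer: article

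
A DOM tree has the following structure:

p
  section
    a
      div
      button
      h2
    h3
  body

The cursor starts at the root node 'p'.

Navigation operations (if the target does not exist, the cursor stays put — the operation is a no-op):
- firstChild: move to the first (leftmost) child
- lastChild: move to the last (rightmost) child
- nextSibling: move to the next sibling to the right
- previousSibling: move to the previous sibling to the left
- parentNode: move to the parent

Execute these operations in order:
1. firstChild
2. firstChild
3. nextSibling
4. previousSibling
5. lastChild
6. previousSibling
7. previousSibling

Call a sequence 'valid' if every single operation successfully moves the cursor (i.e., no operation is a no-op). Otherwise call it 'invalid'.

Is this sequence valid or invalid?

Answer: valid

Derivation:
After 1 (firstChild): section
After 2 (firstChild): a
After 3 (nextSibling): h3
After 4 (previousSibling): a
After 5 (lastChild): h2
After 6 (previousSibling): button
After 7 (previousSibling): div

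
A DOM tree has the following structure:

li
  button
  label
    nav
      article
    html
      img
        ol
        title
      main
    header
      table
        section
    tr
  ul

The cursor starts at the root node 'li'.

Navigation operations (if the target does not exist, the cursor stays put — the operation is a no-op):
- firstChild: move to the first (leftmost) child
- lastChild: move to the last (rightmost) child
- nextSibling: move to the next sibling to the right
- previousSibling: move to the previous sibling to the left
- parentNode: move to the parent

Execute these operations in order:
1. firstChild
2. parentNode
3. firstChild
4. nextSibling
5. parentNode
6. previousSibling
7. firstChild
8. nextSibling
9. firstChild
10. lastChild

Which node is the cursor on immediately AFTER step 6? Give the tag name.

Answer: li

Derivation:
After 1 (firstChild): button
After 2 (parentNode): li
After 3 (firstChild): button
After 4 (nextSibling): label
After 5 (parentNode): li
After 6 (previousSibling): li (no-op, stayed)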